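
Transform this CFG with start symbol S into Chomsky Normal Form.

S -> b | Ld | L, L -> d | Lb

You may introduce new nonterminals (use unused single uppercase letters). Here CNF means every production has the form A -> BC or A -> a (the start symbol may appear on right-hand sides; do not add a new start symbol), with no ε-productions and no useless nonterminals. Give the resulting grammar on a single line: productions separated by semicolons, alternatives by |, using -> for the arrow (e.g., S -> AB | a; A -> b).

No ε-productions.
After unit-elimination: S -> b | d | Lb | Ld; L -> d | Lb.
TERM: introduce A -> b, B -> d and substitute in every rule of length ≥2.

S -> b | d | LA | LB; A -> b; B -> d; L -> d | LA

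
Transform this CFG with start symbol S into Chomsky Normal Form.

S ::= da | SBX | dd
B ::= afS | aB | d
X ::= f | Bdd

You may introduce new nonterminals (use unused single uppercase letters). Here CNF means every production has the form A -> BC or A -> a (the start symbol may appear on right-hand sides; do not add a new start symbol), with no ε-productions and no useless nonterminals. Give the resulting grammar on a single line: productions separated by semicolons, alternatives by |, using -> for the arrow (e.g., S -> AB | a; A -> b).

S -> DA | DD | SF; A -> a; B -> d | AB | AE; C -> f; D -> d; E -> CS; F -> BX; G -> DD; X -> f | BG

No ε-productions.
No unit productions to eliminate.
TERM: introduce A -> a, D -> d, C -> f and substitute in every rule of length ≥2.
BIN: B -> ACS becomes B -> AE, E -> CS; S -> SBX becomes S -> SF, F -> BX; X -> BDD becomes X -> BG, G -> DD.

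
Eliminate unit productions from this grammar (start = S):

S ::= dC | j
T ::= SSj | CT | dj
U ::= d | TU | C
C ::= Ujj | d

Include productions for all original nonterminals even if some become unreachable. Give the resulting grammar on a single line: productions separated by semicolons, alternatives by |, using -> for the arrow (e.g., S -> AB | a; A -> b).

S -> j | dC; C -> d | Ujj; T -> CT | dj | SSj; U -> d | TU | Ujj

Unit productions: U->C.
Unit pairs (A ⇒* B via units): (U,C).
S: inherits non-unit rules of {S} → dC | j.
C: inherits non-unit rules of {C} → Ujj | d.
T: inherits non-unit rules of {T} → CT | SSj | dj.
U: inherits non-unit rules of {C, U} → TU | Ujj | d.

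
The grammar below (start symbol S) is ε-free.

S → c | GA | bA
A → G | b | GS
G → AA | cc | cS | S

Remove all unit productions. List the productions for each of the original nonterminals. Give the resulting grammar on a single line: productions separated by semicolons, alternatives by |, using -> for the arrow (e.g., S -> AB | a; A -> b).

S -> c | GA | bA; A -> b | c | AA | GA | GS | bA | cS | cc; G -> c | AA | GA | bA | cS | cc

Unit productions: A->G, G->S.
Unit pairs (A ⇒* B via units): (A,G), (A,S), (G,S).
S: inherits non-unit rules of {S} → GA | bA | c.
A: inherits non-unit rules of {A, G, S} → AA | GA | GS | b | bA | c | cS | cc.
G: inherits non-unit rules of {G, S} → AA | GA | bA | c | cS | cc.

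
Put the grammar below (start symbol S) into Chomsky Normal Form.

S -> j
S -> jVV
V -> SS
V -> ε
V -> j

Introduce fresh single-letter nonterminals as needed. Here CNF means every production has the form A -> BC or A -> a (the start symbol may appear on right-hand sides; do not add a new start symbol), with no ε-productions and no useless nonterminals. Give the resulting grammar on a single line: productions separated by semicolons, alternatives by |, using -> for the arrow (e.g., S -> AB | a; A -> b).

Nullable: {V}; after ε-elimination: S -> j | jV | jVV; V -> j | SS.
No unit productions to eliminate.
TERM: introduce A -> j and substitute in every rule of length ≥2.
BIN: S -> AVV becomes S -> AB, B -> VV.

S -> j | AB | AV; A -> j; B -> VV; V -> j | SS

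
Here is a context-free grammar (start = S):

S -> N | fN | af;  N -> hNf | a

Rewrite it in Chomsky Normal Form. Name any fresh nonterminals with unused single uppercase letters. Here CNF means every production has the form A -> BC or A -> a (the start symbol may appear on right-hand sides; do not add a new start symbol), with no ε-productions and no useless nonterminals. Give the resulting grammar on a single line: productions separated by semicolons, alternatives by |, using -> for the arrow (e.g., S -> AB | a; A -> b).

S -> a | AE | BN | CB; A -> h; B -> f; C -> a; D -> NB; E -> NB; N -> a | AD

No ε-productions.
After unit-elimination: S -> a | af | fN | hNf; N -> a | hNf.
TERM: introduce C -> a, B -> f, A -> h and substitute in every rule of length ≥2.
BIN: N -> ANB becomes N -> AD, D -> NB; S -> ANB becomes S -> AE, E -> NB.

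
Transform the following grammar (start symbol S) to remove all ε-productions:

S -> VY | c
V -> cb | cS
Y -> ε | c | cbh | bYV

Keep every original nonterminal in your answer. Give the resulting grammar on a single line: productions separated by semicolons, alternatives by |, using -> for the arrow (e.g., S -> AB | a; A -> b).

S -> V | c | VY; V -> cS | cb; Y -> c | bV | bYV | cbh

Nullable set: {Y}.
S -> VY: Y nullable, giving V | VY.
Drop Y -> ε.
Y -> bYV: Y nullable, giving bV | bYV.
Unchanged (no nullable symbols): S -> c; V -> cS; V -> cb; Y -> c; Y -> cbh.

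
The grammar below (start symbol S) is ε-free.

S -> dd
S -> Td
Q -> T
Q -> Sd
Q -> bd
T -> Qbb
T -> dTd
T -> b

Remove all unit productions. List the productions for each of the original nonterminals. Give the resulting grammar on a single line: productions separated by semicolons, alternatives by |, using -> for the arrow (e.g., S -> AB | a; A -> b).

Unit productions: Q->T.
Unit pairs (A ⇒* B via units): (Q,T).
S: inherits non-unit rules of {S} → Td | dd.
Q: inherits non-unit rules of {Q, T} → Qbb | Sd | b | bd | dTd.
T: inherits non-unit rules of {T} → Qbb | b | dTd.

S -> Td | dd; Q -> b | Sd | bd | Qbb | dTd; T -> b | Qbb | dTd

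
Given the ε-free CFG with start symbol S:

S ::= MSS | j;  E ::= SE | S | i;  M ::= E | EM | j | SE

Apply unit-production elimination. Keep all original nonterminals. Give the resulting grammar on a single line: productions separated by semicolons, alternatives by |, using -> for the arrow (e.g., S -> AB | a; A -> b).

Unit productions: E->S, M->E.
Unit pairs (A ⇒* B via units): (E,S), (M,E), (M,S).
S: inherits non-unit rules of {S} → MSS | j.
E: inherits non-unit rules of {E, S} → MSS | SE | i | j.
M: inherits non-unit rules of {E, M, S} → EM | MSS | SE | i | j.

S -> j | MSS; E -> i | j | SE | MSS; M -> i | j | EM | SE | MSS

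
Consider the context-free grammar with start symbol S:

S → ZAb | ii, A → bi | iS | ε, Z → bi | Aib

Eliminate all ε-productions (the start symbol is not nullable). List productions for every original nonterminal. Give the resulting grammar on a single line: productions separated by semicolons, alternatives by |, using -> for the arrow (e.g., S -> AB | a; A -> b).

S -> Zb | ii | ZAb; A -> bi | iS; Z -> bi | ib | Aib

Nullable set: {A}.
S -> ZAb: A nullable, giving ZAb | Zb.
Drop A -> ε.
Z -> Aib: A nullable, giving Aib | ib.
Unchanged (no nullable symbols): S -> ii; A -> bi; A -> iS; Z -> bi.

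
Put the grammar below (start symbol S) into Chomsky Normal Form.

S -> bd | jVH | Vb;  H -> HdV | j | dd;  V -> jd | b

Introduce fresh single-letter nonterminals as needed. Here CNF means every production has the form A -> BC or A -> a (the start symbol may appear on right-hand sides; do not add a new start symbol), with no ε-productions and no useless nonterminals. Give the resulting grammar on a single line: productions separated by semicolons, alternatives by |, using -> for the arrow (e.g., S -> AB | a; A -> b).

No ε-productions.
No unit productions to eliminate.
TERM: introduce B -> b, A -> d, C -> j and substitute in every rule of length ≥2.
BIN: H -> HAV becomes H -> HD, D -> AV; S -> CVH becomes S -> CE, E -> VH.

S -> BA | CE | VB; A -> d; B -> b; C -> j; D -> AV; E -> VH; H -> j | AA | HD; V -> b | CA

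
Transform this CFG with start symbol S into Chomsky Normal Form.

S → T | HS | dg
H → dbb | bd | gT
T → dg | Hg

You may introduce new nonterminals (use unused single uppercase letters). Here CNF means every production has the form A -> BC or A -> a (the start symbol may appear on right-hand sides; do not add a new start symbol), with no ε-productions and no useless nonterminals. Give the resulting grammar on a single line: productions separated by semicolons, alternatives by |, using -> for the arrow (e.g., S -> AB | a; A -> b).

No ε-productions.
After unit-elimination: S -> HS | Hg | dg; H -> bd | gT | dbb; T -> Hg | dg.
TERM: introduce A -> b, B -> d, C -> g and substitute in every rule of length ≥2.
BIN: H -> BAA becomes H -> BD, D -> AA.

S -> BC | HC | HS; A -> b; B -> d; C -> g; D -> AA; H -> AB | BD | CT; T -> BC | HC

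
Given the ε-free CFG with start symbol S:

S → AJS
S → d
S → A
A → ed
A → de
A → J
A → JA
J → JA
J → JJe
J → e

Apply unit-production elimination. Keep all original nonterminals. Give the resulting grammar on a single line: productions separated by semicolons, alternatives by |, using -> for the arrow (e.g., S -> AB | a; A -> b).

S -> d | e | JA | de | ed | AJS | JJe; A -> e | JA | de | ed | JJe; J -> e | JA | JJe

Unit productions: A->J, S->A.
Unit pairs (A ⇒* B via units): (A,J), (S,A), (S,J).
S: inherits non-unit rules of {A, J, S} → AJS | JA | JJe | d | de | e | ed.
A: inherits non-unit rules of {A, J} → JA | JJe | de | e | ed.
J: inherits non-unit rules of {J} → JA | JJe | e.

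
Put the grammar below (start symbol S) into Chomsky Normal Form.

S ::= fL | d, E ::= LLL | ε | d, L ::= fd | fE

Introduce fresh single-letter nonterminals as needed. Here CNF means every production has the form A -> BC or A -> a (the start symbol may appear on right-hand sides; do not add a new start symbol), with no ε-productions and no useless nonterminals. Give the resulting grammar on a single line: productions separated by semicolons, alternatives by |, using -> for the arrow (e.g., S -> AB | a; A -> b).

Nullable: {E}; after ε-elimination: S -> d | fL; E -> d | LLL; L -> f | fE | fd.
No unit productions to eliminate.
TERM: introduce B -> d, A -> f and substitute in every rule of length ≥2.
BIN: E -> LLL becomes E -> LC, C -> LL.

S -> d | AL; A -> f; B -> d; C -> LL; E -> d | LC; L -> f | AB | AE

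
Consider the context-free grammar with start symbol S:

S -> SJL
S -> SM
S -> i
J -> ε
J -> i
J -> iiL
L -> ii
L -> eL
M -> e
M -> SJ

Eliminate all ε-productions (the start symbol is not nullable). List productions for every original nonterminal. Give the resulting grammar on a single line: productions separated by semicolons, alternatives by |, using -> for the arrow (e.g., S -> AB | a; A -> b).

S -> i | SL | SM | SJL; J -> i | iiL; L -> eL | ii; M -> S | e | SJ

Nullable set: {J}.
S -> SJL: J nullable, giving SJL | SL.
Drop J -> ε.
M -> SJ: J nullable, giving S | SJ.
Unchanged (no nullable symbols): S -> SM; S -> i; J -> i; J -> iiL; L -> eL; L -> ii; M -> e.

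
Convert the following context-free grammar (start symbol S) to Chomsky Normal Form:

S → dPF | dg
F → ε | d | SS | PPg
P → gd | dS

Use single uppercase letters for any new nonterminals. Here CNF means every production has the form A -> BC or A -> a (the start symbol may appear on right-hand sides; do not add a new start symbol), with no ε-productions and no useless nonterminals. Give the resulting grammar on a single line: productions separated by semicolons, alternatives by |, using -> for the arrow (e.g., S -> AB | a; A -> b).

Nullable: {F}; after ε-elimination: S -> dP | dg | dPF; F -> d | SS | PPg; P -> dS | gd.
No unit productions to eliminate.
TERM: introduce B -> d, A -> g and substitute in every rule of length ≥2.
BIN: F -> PPA becomes F -> PC, C -> PA; S -> BPF becomes S -> BD, D -> PF.

S -> BA | BD | BP; A -> g; B -> d; C -> PA; D -> PF; F -> d | PC | SS; P -> AB | BS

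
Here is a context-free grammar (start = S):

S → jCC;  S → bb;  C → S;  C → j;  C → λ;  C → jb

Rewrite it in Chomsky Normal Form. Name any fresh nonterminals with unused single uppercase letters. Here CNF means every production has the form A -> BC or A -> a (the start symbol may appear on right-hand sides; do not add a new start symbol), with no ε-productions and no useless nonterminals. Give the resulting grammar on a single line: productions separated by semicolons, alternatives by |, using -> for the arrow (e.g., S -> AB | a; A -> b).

S -> j | AA | BC | BE; A -> b; B -> j; C -> j | AA | BA | BC | BD; D -> CC; E -> CC

Nullable: {C}; after ε-elimination: S -> j | bb | jC | jCC; C -> S | j | jb.
After unit-elimination: S -> j | bb | jC | jCC; C -> j | bb | jC | jb | jCC.
TERM: introduce A -> b, B -> j and substitute in every rule of length ≥2.
BIN: C -> BCC becomes C -> BD, D -> CC; S -> BCC becomes S -> BE, E -> CC.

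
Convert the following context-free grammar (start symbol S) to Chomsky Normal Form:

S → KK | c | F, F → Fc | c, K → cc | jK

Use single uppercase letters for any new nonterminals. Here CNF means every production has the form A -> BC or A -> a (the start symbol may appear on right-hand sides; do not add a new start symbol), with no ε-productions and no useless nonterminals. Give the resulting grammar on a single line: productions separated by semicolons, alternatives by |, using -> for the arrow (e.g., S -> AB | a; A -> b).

No ε-productions.
After unit-elimination: S -> c | Fc | KK; F -> c | Fc; K -> cc | jK.
TERM: introduce A -> c, B -> j and substitute in every rule of length ≥2.

S -> c | FA | KK; A -> c; B -> j; F -> c | FA; K -> AA | BK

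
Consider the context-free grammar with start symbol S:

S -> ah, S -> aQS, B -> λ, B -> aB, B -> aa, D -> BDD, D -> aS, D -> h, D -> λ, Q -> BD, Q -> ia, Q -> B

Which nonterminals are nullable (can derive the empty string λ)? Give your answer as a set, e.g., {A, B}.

{B, D, Q}

Directly nullable (have an ε-rule): {B, D}.
Q is nullable via Q -> B (every symbol on the right is already known nullable).
Not nullable: S — each has a terminal in every rule's right-hand side or depends on a non-nullable symbol.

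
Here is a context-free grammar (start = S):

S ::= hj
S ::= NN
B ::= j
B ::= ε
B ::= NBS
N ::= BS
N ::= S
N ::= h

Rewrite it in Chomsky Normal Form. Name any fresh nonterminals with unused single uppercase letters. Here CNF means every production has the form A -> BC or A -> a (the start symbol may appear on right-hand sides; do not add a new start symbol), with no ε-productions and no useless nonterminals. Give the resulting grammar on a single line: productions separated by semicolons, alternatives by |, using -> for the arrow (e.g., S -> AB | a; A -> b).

S -> AC | NN; A -> h; B -> j | ND | NS; C -> j; D -> BS; N -> h | AC | BS | NN

Nullable: {B}; after ε-elimination: S -> NN | hj; B -> j | NS | NBS; N -> S | h | BS.
After unit-elimination: S -> NN | hj; B -> j | NS | NBS; N -> h | BS | NN | hj.
TERM: introduce A -> h, C -> j and substitute in every rule of length ≥2.
BIN: B -> NBS becomes B -> ND, D -> BS.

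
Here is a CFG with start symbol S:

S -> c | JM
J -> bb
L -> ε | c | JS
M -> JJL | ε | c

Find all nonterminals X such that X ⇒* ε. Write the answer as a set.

{L, M}

Directly nullable (have an ε-rule): {L, M}.
Not nullable: J, S — each has a terminal in every rule's right-hand side or depends on a non-nullable symbol.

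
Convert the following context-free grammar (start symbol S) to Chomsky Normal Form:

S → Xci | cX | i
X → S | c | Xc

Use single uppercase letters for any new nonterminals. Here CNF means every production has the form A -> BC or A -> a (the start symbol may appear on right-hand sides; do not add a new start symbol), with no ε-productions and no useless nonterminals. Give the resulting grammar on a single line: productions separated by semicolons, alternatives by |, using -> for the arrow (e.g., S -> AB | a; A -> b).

S -> i | AX | XC; A -> c; B -> i; C -> AB; D -> AB; X -> c | i | AX | XA | XD

No ε-productions.
After unit-elimination: S -> i | cX | Xci; X -> c | i | Xc | cX | Xci.
TERM: introduce A -> c, B -> i and substitute in every rule of length ≥2.
BIN: S -> XAB becomes S -> XC, C -> AB; X -> XAB becomes X -> XD, D -> AB.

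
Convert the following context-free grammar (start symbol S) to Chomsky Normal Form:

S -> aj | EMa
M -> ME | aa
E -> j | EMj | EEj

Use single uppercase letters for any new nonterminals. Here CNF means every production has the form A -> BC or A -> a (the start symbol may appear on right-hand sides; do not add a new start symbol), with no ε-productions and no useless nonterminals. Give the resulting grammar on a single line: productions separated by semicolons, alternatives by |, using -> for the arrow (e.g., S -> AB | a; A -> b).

S -> BA | EF; A -> j; B -> a; C -> EA; D -> MA; E -> j | EC | ED; F -> MB; M -> BB | ME

No ε-productions.
No unit productions to eliminate.
TERM: introduce B -> a, A -> j and substitute in every rule of length ≥2.
BIN: E -> EEA becomes E -> EC, C -> EA; E -> EMA becomes E -> ED, D -> MA; S -> EMB becomes S -> EF, F -> MB.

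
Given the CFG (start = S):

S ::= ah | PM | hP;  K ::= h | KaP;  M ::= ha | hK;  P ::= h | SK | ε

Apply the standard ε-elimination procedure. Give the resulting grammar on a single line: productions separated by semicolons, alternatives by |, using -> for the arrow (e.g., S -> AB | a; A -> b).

Nullable set: {P}.
S -> PM: P nullable, giving M | PM.
S -> hP: P nullable, giving h | hP.
K -> KaP: P nullable, giving Ka | KaP.
Drop P -> ε.
Unchanged (no nullable symbols): S -> ah; K -> h; M -> hK; M -> ha; P -> SK; P -> h.

S -> M | h | PM | ah | hP; K -> h | Ka | KaP; M -> hK | ha; P -> h | SK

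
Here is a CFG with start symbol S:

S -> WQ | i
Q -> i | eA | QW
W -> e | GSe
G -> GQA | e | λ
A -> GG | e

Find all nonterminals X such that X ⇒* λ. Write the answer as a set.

{A, G}

Directly nullable (have an ε-rule): {G}.
A is nullable via A -> GG (every symbol on the right is already known nullable).
Not nullable: Q, S, W — each has a terminal in every rule's right-hand side or depends on a non-nullable symbol.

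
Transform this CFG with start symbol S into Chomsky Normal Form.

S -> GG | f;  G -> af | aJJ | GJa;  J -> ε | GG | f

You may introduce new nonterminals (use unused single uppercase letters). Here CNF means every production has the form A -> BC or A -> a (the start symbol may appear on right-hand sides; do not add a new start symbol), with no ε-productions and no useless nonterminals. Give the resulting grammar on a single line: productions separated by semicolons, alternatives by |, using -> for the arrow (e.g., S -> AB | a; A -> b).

S -> f | GG; A -> a; B -> f; C -> JJ; D -> JA; G -> a | AB | AC | AJ | GA | GD; J -> f | GG

Nullable: {J}; after ε-elimination: S -> f | GG; G -> a | Ga | aJ | af | GJa | aJJ; J -> f | GG.
No unit productions to eliminate.
TERM: introduce A -> a, B -> f and substitute in every rule of length ≥2.
BIN: G -> AJJ becomes G -> AC, C -> JJ; G -> GJA becomes G -> GD, D -> JA.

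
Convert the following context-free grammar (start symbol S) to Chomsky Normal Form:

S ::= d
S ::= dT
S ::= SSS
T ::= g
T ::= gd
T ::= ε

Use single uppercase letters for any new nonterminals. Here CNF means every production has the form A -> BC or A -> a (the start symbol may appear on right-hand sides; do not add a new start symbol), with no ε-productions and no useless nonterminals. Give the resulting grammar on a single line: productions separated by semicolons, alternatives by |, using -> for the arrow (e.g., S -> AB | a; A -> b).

S -> d | AT | SC; A -> d; B -> g; C -> SS; T -> g | BA

Nullable: {T}; after ε-elimination: S -> d | dT | SSS; T -> g | gd.
No unit productions to eliminate.
TERM: introduce A -> d, B -> g and substitute in every rule of length ≥2.
BIN: S -> SSS becomes S -> SC, C -> SS.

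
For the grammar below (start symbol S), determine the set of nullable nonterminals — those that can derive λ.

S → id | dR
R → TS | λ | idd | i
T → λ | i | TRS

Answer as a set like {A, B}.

{R, T}

Directly nullable (have an ε-rule): {R, T}.
Not nullable: S — each has a terminal in every rule's right-hand side or depends on a non-nullable symbol.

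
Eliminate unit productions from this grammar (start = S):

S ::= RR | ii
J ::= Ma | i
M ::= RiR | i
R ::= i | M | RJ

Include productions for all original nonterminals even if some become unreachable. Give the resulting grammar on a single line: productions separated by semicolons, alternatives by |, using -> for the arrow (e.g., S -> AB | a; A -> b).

Unit productions: R->M.
Unit pairs (A ⇒* B via units): (R,M).
S: inherits non-unit rules of {S} → RR | ii.
J: inherits non-unit rules of {J} → Ma | i.
M: inherits non-unit rules of {M} → RiR | i.
R: inherits non-unit rules of {M, R} → RJ | RiR | i.

S -> RR | ii; J -> i | Ma; M -> i | RiR; R -> i | RJ | RiR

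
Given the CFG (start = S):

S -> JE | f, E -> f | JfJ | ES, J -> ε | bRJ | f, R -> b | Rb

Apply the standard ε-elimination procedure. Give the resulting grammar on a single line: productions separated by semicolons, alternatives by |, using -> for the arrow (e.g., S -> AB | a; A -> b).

Nullable set: {J}.
S -> JE: J nullable, giving E | JE.
E -> JfJ: J, J nullable, giving Jf | JfJ | f | fJ.
Drop J -> ε.
J -> bRJ: J nullable, giving bR | bRJ.
Unchanged (no nullable symbols): S -> f; E -> ES; E -> f; J -> f; R -> Rb; R -> b.

S -> E | f | JE; E -> f | ES | Jf | fJ | JfJ; J -> f | bR | bRJ; R -> b | Rb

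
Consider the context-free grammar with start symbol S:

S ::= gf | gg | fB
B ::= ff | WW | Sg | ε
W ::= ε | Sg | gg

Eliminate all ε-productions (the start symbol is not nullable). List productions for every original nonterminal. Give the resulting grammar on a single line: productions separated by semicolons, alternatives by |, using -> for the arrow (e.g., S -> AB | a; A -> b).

S -> f | fB | gf | gg; B -> W | Sg | WW | ff; W -> Sg | gg

Nullable set: {B, W}.
S -> fB: B nullable, giving f | fB.
Drop B -> ε.
B -> WW: W, W nullable, giving W | WW.
Drop W -> ε.
Unchanged (no nullable symbols): S -> gf; S -> gg; B -> Sg; B -> ff; W -> Sg; W -> gg.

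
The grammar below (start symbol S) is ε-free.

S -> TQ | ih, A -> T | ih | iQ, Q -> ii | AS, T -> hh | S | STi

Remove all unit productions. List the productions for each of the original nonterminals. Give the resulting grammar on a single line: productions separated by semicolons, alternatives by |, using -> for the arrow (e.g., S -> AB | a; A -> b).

S -> TQ | ih; A -> TQ | hh | iQ | ih | STi; Q -> AS | ii; T -> TQ | hh | ih | STi

Unit productions: A->T, T->S.
Unit pairs (A ⇒* B via units): (A,S), (A,T), (T,S).
S: inherits non-unit rules of {S} → TQ | ih.
A: inherits non-unit rules of {A, S, T} → STi | TQ | hh | iQ | ih.
Q: inherits non-unit rules of {Q} → AS | ii.
T: inherits non-unit rules of {S, T} → STi | TQ | hh | ih.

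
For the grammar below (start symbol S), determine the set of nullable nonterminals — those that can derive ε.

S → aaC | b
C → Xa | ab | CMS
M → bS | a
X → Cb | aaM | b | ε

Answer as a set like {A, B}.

Directly nullable (have an ε-rule): {X}.
Not nullable: C, M, S — each has a terminal in every rule's right-hand side or depends on a non-nullable symbol.

{X}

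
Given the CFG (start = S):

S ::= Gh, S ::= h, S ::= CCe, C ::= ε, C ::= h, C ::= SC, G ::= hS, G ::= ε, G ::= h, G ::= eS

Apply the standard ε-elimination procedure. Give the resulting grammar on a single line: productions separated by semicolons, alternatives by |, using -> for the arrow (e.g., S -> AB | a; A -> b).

S -> e | h | Ce | Gh | CCe; C -> S | h | SC; G -> h | eS | hS

Nullable set: {C, G}.
S -> CCe: C, C nullable, giving CCe | Ce | e.
S -> Gh: G nullable, giving Gh | h.
Drop C -> ε.
C -> SC: C nullable, giving S | SC.
Drop G -> ε.
Unchanged (no nullable symbols): S -> h; C -> h; G -> eS; G -> h; G -> hS.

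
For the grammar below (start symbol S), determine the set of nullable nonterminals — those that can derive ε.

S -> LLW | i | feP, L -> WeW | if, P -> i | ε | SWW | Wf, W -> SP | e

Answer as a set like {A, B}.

{P}

Directly nullable (have an ε-rule): {P}.
Not nullable: L, S, W — each has a terminal in every rule's right-hand side or depends on a non-nullable symbol.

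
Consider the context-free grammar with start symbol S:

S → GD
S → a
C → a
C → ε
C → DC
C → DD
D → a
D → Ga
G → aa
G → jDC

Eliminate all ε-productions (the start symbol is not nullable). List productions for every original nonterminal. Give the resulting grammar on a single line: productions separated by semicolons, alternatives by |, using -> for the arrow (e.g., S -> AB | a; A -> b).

S -> a | GD; C -> D | a | DC | DD; D -> a | Ga; G -> aa | jD | jDC

Nullable set: {C}.
Drop C -> ε.
C -> DC: C nullable, giving D | DC.
G -> jDC: C nullable, giving jD | jDC.
Unchanged (no nullable symbols): S -> GD; S -> a; C -> DD; C -> a; D -> Ga; D -> a; G -> aa.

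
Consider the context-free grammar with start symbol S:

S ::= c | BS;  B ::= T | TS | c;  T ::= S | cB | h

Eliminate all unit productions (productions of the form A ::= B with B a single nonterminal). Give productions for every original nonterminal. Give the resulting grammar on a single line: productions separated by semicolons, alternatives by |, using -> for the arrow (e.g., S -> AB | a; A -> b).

Unit productions: B->T, T->S.
Unit pairs (A ⇒* B via units): (B,S), (B,T), (T,S).
S: inherits non-unit rules of {S} → BS | c.
B: inherits non-unit rules of {B, S, T} → BS | TS | c | cB | h.
T: inherits non-unit rules of {S, T} → BS | c | cB | h.

S -> c | BS; B -> c | h | BS | TS | cB; T -> c | h | BS | cB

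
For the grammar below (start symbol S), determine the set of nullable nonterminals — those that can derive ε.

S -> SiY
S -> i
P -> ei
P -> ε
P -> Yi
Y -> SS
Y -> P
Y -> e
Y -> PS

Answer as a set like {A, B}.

Directly nullable (have an ε-rule): {P}.
Y is nullable via Y -> P (every symbol on the right is already known nullable).
Not nullable: S — each has a terminal in every rule's right-hand side or depends on a non-nullable symbol.

{P, Y}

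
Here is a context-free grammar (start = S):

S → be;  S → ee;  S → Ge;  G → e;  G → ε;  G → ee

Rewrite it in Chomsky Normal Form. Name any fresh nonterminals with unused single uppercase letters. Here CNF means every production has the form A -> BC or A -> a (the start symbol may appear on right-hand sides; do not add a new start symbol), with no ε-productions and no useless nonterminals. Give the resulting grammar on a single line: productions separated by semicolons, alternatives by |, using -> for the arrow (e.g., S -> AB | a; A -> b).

Nullable: {G}; after ε-elimination: S -> e | Ge | be | ee; G -> e | ee.
No unit productions to eliminate.
TERM: introduce B -> b, A -> e and substitute in every rule of length ≥2.

S -> e | AA | BA | GA; A -> e; B -> b; G -> e | AA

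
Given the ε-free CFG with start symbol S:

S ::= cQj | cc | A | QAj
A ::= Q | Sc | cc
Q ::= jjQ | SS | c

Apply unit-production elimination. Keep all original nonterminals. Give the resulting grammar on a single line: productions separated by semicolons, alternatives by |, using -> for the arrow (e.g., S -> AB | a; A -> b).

Unit productions: A->Q, S->A.
Unit pairs (A ⇒* B via units): (A,Q), (S,A), (S,Q).
S: inherits non-unit rules of {A, Q, S} → QAj | SS | Sc | c | cQj | cc | jjQ.
A: inherits non-unit rules of {A, Q} → SS | Sc | c | cc | jjQ.
Q: inherits non-unit rules of {Q} → SS | c | jjQ.

S -> c | SS | Sc | cc | QAj | cQj | jjQ; A -> c | SS | Sc | cc | jjQ; Q -> c | SS | jjQ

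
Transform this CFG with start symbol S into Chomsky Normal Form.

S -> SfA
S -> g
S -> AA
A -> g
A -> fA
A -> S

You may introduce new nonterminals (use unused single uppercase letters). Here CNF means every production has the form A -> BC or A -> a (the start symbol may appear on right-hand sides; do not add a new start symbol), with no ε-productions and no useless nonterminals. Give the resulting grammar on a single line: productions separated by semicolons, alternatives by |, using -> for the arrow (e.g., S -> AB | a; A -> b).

S -> g | AA | SD; A -> g | AA | BA | SC; B -> f; C -> BA; D -> BA

No ε-productions.
After unit-elimination: S -> g | AA | SfA; A -> g | AA | fA | SfA.
TERM: introduce B -> f and substitute in every rule of length ≥2.
BIN: A -> SBA becomes A -> SC, C -> BA; S -> SBA becomes S -> SD, D -> BA.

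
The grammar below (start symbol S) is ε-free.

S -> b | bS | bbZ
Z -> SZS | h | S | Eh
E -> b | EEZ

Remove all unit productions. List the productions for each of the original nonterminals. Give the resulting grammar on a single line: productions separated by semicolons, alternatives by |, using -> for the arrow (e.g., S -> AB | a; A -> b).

S -> b | bS | bbZ; E -> b | EEZ; Z -> b | h | Eh | bS | SZS | bbZ

Unit productions: Z->S.
Unit pairs (A ⇒* B via units): (Z,S).
S: inherits non-unit rules of {S} → b | bS | bbZ.
E: inherits non-unit rules of {E} → EEZ | b.
Z: inherits non-unit rules of {S, Z} → Eh | SZS | b | bS | bbZ | h.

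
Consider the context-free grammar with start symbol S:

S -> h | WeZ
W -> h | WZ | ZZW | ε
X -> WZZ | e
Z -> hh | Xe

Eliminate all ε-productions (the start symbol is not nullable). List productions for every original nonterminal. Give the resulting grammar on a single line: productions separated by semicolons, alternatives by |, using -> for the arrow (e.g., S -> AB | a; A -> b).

Nullable set: {W}.
S -> WeZ: W nullable, giving WeZ | eZ.
Drop W -> ε.
W -> WZ: W nullable, giving WZ | Z.
W -> ZZW: W nullable, giving ZZ | ZZW.
X -> WZZ: W nullable, giving WZZ | ZZ.
Unchanged (no nullable symbols): S -> h; W -> h; X -> e; Z -> Xe; Z -> hh.

S -> h | eZ | WeZ; W -> Z | h | WZ | ZZ | ZZW; X -> e | ZZ | WZZ; Z -> Xe | hh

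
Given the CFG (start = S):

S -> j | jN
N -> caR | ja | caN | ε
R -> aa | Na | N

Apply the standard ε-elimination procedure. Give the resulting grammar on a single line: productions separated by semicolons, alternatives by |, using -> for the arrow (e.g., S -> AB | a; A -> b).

S -> j | jN; N -> ca | ja | caN | caR; R -> N | a | Na | aa

Nullable set: {N, R}.
S -> jN: N nullable, giving j | jN.
Drop N -> ε.
N -> caN: N nullable, giving ca | caN.
N -> caR: R nullable, giving ca | caR.
R -> N: N nullable, giving N.
R -> Na: N nullable, giving Na | a.
Unchanged (no nullable symbols): S -> j; N -> ja; R -> aa.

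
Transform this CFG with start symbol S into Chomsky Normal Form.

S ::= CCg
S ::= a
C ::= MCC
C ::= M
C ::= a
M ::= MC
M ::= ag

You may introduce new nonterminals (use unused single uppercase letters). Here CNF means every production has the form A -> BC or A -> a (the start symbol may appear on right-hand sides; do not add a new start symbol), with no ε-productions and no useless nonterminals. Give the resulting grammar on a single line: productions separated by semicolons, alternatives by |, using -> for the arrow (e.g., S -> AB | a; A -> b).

No ε-productions.
After unit-elimination: S -> a | CCg; C -> a | MC | ag | MCC; M -> MC | ag.
TERM: introduce A -> a, B -> g and substitute in every rule of length ≥2.
BIN: C -> MCC becomes C -> MD, D -> CC; S -> CCB becomes S -> CE, E -> CB.

S -> a | CE; A -> a; B -> g; C -> a | AB | MC | MD; D -> CC; E -> CB; M -> AB | MC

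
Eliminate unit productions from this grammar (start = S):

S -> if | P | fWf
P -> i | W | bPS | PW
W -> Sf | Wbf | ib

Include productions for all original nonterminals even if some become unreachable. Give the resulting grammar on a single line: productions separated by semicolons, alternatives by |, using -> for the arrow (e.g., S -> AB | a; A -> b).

S -> i | PW | Sf | ib | if | Wbf | bPS | fWf; P -> i | PW | Sf | ib | Wbf | bPS; W -> Sf | ib | Wbf

Unit productions: P->W, S->P.
Unit pairs (A ⇒* B via units): (P,W), (S,P), (S,W).
S: inherits non-unit rules of {P, S, W} → PW | Sf | Wbf | bPS | fWf | i | ib | if.
P: inherits non-unit rules of {P, W} → PW | Sf | Wbf | bPS | i | ib.
W: inherits non-unit rules of {W} → Sf | Wbf | ib.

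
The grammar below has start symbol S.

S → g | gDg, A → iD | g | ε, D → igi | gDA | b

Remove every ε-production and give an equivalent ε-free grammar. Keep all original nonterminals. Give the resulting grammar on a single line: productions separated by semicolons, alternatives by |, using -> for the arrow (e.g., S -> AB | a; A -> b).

S -> g | gDg; A -> g | iD; D -> b | gD | gDA | igi

Nullable set: {A}.
Drop A -> ε.
D -> gDA: A nullable, giving gD | gDA.
Unchanged (no nullable symbols): S -> g; S -> gDg; A -> g; A -> iD; D -> b; D -> igi.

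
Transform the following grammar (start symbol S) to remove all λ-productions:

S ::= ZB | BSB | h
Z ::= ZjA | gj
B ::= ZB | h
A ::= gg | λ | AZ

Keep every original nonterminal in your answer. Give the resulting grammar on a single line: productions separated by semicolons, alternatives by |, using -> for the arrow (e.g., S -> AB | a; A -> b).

S -> h | ZB | BSB; A -> Z | AZ | gg; B -> h | ZB; Z -> Zj | gj | ZjA

Nullable set: {A}.
Drop A -> λ.
A -> AZ: A nullable, giving AZ | Z.
Z -> ZjA: A nullable, giving Zj | ZjA.
Unchanged (no nullable symbols): S -> BSB; S -> ZB; S -> h; A -> gg; B -> ZB; B -> h; Z -> gj.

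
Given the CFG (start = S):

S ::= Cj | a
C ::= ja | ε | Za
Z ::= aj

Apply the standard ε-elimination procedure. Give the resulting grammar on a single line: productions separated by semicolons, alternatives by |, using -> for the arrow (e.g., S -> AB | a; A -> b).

Nullable set: {C}.
S -> Cj: C nullable, giving Cj | j.
Drop C -> ε.
Unchanged (no nullable symbols): S -> a; C -> Za; C -> ja; Z -> aj.

S -> a | j | Cj; C -> Za | ja; Z -> aj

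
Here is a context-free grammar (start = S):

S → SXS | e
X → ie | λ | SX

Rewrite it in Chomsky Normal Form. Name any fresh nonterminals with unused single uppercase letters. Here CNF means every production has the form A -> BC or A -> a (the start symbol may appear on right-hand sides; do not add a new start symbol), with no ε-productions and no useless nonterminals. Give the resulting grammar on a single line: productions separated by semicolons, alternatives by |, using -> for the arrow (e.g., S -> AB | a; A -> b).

S -> e | SC | SS; A -> i; B -> e; C -> XS; D -> XS; X -> e | AB | SD | SS | SX

Nullable: {X}; after ε-elimination: S -> e | SS | SXS; X -> S | SX | ie.
After unit-elimination: S -> e | SS | SXS; X -> e | SS | SX | ie | SXS.
TERM: introduce B -> e, A -> i and substitute in every rule of length ≥2.
BIN: S -> SXS becomes S -> SC, C -> XS; X -> SXS becomes X -> SD, D -> XS.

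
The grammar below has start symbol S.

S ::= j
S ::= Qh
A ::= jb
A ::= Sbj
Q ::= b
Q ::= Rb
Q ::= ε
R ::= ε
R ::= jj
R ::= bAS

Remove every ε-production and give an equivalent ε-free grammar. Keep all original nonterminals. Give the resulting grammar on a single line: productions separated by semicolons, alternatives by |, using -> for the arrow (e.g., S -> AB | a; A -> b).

Nullable set: {Q, R}.
S -> Qh: Q nullable, giving Qh | h.
Drop Q -> ε.
Q -> Rb: R nullable, giving Rb | b.
Drop R -> ε.
Unchanged (no nullable symbols): S -> j; A -> Sbj; A -> jb; Q -> b; R -> bAS; R -> jj.

S -> h | j | Qh; A -> jb | Sbj; Q -> b | Rb; R -> jj | bAS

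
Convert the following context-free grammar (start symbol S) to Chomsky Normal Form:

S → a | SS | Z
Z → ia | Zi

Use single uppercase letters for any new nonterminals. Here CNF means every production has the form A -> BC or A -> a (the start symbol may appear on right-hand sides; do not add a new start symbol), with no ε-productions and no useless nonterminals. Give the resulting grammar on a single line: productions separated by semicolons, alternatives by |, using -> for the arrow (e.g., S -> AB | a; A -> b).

S -> a | AB | SS | ZA; A -> i; B -> a; Z -> AB | ZA

No ε-productions.
After unit-elimination: S -> a | SS | Zi | ia; Z -> Zi | ia.
TERM: introduce B -> a, A -> i and substitute in every rule of length ≥2.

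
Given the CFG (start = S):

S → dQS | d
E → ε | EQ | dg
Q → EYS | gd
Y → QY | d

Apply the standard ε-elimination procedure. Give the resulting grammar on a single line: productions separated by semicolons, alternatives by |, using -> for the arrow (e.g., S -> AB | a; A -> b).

S -> d | dQS; E -> Q | EQ | dg; Q -> YS | gd | EYS; Y -> d | QY

Nullable set: {E}.
Drop E -> ε.
E -> EQ: E nullable, giving EQ | Q.
Q -> EYS: E nullable, giving EYS | YS.
Unchanged (no nullable symbols): S -> d; S -> dQS; E -> dg; Q -> gd; Y -> QY; Y -> d.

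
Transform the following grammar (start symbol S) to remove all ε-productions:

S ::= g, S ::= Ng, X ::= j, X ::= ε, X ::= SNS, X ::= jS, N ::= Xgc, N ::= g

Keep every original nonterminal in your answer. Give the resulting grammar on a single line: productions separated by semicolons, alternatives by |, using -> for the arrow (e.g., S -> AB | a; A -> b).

Nullable set: {X}.
N -> Xgc: X nullable, giving Xgc | gc.
Drop X -> ε.
Unchanged (no nullable symbols): S -> Ng; S -> g; N -> g; X -> SNS; X -> j; X -> jS.

S -> g | Ng; N -> g | gc | Xgc; X -> j | jS | SNS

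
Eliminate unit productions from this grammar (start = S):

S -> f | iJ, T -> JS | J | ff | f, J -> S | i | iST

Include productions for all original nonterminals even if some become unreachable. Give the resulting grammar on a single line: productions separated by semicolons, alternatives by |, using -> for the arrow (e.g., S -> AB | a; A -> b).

Unit productions: J->S, T->J.
Unit pairs (A ⇒* B via units): (J,S), (T,J), (T,S).
S: inherits non-unit rules of {S} → f | iJ.
J: inherits non-unit rules of {J, S} → f | i | iJ | iST.
T: inherits non-unit rules of {J, S, T} → JS | f | ff | i | iJ | iST.

S -> f | iJ; J -> f | i | iJ | iST; T -> f | i | JS | ff | iJ | iST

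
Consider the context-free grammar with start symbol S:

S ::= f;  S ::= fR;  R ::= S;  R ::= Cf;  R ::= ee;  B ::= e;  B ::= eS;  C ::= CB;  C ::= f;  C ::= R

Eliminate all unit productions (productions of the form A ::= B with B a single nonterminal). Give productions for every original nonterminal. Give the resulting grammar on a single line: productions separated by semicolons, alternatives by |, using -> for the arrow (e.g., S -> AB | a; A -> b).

S -> f | fR; B -> e | eS; C -> f | CB | Cf | ee | fR; R -> f | Cf | ee | fR

Unit productions: C->R, R->S.
Unit pairs (A ⇒* B via units): (C,R), (C,S), (R,S).
S: inherits non-unit rules of {S} → f | fR.
B: inherits non-unit rules of {B} → e | eS.
C: inherits non-unit rules of {C, R, S} → CB | Cf | ee | f | fR.
R: inherits non-unit rules of {R, S} → Cf | ee | f | fR.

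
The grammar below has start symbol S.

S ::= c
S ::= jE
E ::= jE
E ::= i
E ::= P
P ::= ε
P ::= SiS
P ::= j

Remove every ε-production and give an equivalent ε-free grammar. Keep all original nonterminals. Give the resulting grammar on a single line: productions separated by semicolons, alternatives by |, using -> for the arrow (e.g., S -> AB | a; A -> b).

Nullable set: {E, P}.
S -> jE: E nullable, giving j | jE.
E -> P: P nullable, giving P.
E -> jE: E nullable, giving j | jE.
Drop P -> ε.
Unchanged (no nullable symbols): S -> c; E -> i; P -> SiS; P -> j.

S -> c | j | jE; E -> P | i | j | jE; P -> j | SiS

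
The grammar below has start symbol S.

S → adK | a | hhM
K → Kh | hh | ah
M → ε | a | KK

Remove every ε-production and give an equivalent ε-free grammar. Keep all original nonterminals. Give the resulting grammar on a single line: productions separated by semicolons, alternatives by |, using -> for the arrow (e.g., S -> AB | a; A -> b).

S -> a | hh | adK | hhM; K -> Kh | ah | hh; M -> a | KK

Nullable set: {M}.
S -> hhM: M nullable, giving hh | hhM.
Drop M -> ε.
Unchanged (no nullable symbols): S -> a; S -> adK; K -> Kh; K -> ah; K -> hh; M -> KK; M -> a.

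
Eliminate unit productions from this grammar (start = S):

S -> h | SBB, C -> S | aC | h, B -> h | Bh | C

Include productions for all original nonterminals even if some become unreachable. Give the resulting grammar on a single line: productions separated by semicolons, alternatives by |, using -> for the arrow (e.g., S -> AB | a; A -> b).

Unit productions: B->C, C->S.
Unit pairs (A ⇒* B via units): (B,C), (B,S), (C,S).
S: inherits non-unit rules of {S} → SBB | h.
B: inherits non-unit rules of {B, C, S} → Bh | SBB | aC | h.
C: inherits non-unit rules of {C, S} → SBB | aC | h.

S -> h | SBB; B -> h | Bh | aC | SBB; C -> h | aC | SBB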